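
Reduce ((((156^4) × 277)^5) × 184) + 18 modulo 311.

(156)^4 ≡ 175 (mod 311)
175 × 277 = 48475 ≡ 270 (mod 311)
(270)^5 ≡ 7 (mod 311)
7 × 184 = 1288 ≡ 44 (mod 311)
44 + 18 = 62

62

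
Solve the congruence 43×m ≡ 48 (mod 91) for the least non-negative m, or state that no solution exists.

gcd(43, 91) = 1, so a unique solution mod 91 exists.
43⁻¹ ≡ 36 (mod 91).
m ≡ 36×48 ≡ 90 (mod 91).

90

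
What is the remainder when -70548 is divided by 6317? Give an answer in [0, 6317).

5256

-70548 = -12·6317 + 5256, so -70548 ≡ 5256 (mod 6317).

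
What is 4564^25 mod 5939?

25 in binary is 11001, i.e. 25 = 16 + 8 + 1.
4564^1 ≡ 4564 (mod 5939)
4564^2 ≡ 4564^2 = 20830096 ≡ 2023 (mod 5939)
4564^4 ≡ 2023^2 = 4092529 ≡ 558 (mod 5939)
4564^8 ≡ 558^2 = 311364 ≡ 2536 (mod 5939)
4564^16 ≡ 2536^2 = 6431296 ≡ 5298 (mod 5939)
4564^25 = 4564^16 × 4564^8 × 4564^1 ≡ 5298 × 2536 × 4564 (mod 5939).
Accumulate the product:
5298 × 2536 = 13435728 ≡ 1710
1710 × 4564 = 7804440 ≡ 594

594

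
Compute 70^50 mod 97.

50

50 in binary is 110010, i.e. 50 = 32 + 16 + 2.
70^1 ≡ 70 (mod 97)
70^2 ≡ 70^2 = 4900 ≡ 50 (mod 97)
70^4 ≡ 50^2 = 2500 ≡ 75 (mod 97)
70^8 ≡ 75^2 = 5625 ≡ 96 (mod 97)
70^16 ≡ 96^2 = 9216 ≡ 1 (mod 97)
70^32 ≡ 1^2 = 1 (mod 97)
70^50 = 70^32 * 70^16 * 70^2 ≡ 1 * 1 * 50 (mod 97).
Accumulate the product:
1 * 1 = 1
1 * 50 = 50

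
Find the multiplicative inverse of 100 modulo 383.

Apply the Euclidean algorithm and back-substitute:
383 = 3*100 + 83
100 = 1*83 + 17
83 = 4*17 + 15
17 = 1*15 + 2
15 = 7*2 + 1
2 = 2*1 + 0
gcd(100, 383) = 1, so the inverse exists.
Bézout: 1 = 47*383 − 180*100.
So 100⁻¹ ≡ −180 ≡ 203 (mod 383).

203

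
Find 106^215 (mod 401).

248

215 in binary is 11010111, i.e. 215 = 128 + 64 + 16 + 4 + 2 + 1.
106^1 ≡ 106 (mod 401)
106^2 ≡ 106^2 = 11236 ≡ 8 (mod 401)
106^4 ≡ 8^2 = 64 (mod 401)
106^8 ≡ 64^2 = 4096 ≡ 86 (mod 401)
106^16 ≡ 86^2 = 7396 ≡ 178 (mod 401)
106^32 ≡ 178^2 = 31684 ≡ 5 (mod 401)
106^64 ≡ 5^2 = 25 (mod 401)
106^128 ≡ 25^2 = 625 ≡ 224 (mod 401)
106^215 = 106^128 · 106^64 · 106^16 · 106^4 · 106^2 · 106^1 ≡ 224 · 25 · 178 · 64 · 8 · 106 (mod 401).
Accumulate the product:
224 · 25 = 5600 ≡ 387
387 · 178 = 68886 ≡ 315
315 · 64 = 20160 ≡ 110
110 · 8 = 880 ≡ 78
78 · 106 = 8268 ≡ 248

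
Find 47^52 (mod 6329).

3591

47^1 ≡ 47 (mod 6329)
47^2 ≡ 47^2 = 2209 (mod 6329)
47^4 ≡ 2209^2 = 4879681 ≡ 22 (mod 6329)
47^8 ≡ 22^2 = 484 (mod 6329)
47^16 ≡ 484^2 = 234256 ≡ 83 (mod 6329)
47^32 ≡ 83^2 = 6889 ≡ 560 (mod 6329)
47^52 = 47^32 * 47^16 * 47^4 ≡ 560 * 83 * 22 (mod 6329).
Accumulate the product:
560 * 83 = 46480 ≡ 2177
2177 * 22 = 47894 ≡ 3591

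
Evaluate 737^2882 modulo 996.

2882 in binary is 101101000010, i.e. 2882 = 2048 + 512 + 256 + 64 + 2.
737^1 ≡ 737 (mod 996)
737^2 ≡ 737^2 = 543169 ≡ 349 (mod 996)
737^4 ≡ 349^2 = 121801 ≡ 289 (mod 996)
737^8 ≡ 289^2 = 83521 ≡ 853 (mod 996)
737^16 ≡ 853^2 = 727609 ≡ 529 (mod 996)
737^32 ≡ 529^2 = 279841 ≡ 961 (mod 996)
737^64 ≡ 961^2 = 923521 ≡ 229 (mod 996)
737^128 ≡ 229^2 = 52441 ≡ 649 (mod 996)
737^256 ≡ 649^2 = 421201 ≡ 889 (mod 996)
737^512 ≡ 889^2 = 790321 ≡ 493 (mod 996)
737^1024 ≡ 493^2 = 243049 ≡ 25 (mod 996)
737^2048 ≡ 25^2 = 625 (mod 996)
737^2882 = 737^2048 · 737^512 · 737^256 · 737^64 · 737^2 ≡ 625 · 493 · 889 · 229 · 349 (mod 996).
Accumulate the product:
625 · 493 = 308125 ≡ 361
361 · 889 = 320929 ≡ 217
217 · 229 = 49693 ≡ 889
889 · 349 = 310261 ≡ 505

505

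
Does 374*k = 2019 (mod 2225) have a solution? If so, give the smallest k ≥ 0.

1106

gcd(374, 2225) = 1, so a unique solution mod 2225 exists.
374⁻¹ ≡ 1874 (mod 2225).
k ≡ 1874*2019 ≡ 1106 (mod 2225).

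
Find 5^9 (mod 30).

5

Compute successive squares:
9 in binary is 1001, i.e. 9 = 8 + 1.
5^1 ≡ 5 (mod 30)
5^2 ≡ 5^2 = 25 (mod 30)
5^4 ≡ 25^2 = 625 ≡ 25 (mod 30)
5^8 ≡ 25^2 = 625 ≡ 25 (mod 30)
5^9 = 5^8 · 5^1 ≡ 25 · 5 (mod 30).
25 · 5 = 125 ≡ 5 (mod 30).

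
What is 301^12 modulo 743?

Using repeated squaring:
301^1 ≡ 301 (mod 743)
301^2 ≡ 301^2 = 90601 ≡ 698 (mod 743)
301^4 ≡ 698^2 = 487204 ≡ 539 (mod 743)
301^8 ≡ 539^2 = 290521 ≡ 8 (mod 743)
301^12 = 301^8 × 301^4 ≡ 8 × 539 (mod 743).
8 × 539 = 4312 ≡ 597 (mod 743).

597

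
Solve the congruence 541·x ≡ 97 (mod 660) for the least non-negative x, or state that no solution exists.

637

gcd(541, 660) = 1, so a unique solution mod 660 exists.
541⁻¹ ≡ 61 (mod 660).
x ≡ 61·97 ≡ 637 (mod 660).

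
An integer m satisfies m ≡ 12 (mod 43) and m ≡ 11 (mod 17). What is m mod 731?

657

43⁻¹ mod 17: 43*2 ≡ 1 (mod 17), so 43⁻¹ ≡ 2.
m = 12 + 43*((11 − 12)*2 mod 17) = 12 + 43*15 = 657.
Check: 657 mod 43 = 12, 657 mod 17 = 11. ✓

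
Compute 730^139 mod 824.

8

By square-and-multiply:
139 in binary is 10001011, i.e. 139 = 128 + 8 + 2 + 1.
730^1 ≡ 730 (mod 824)
730^2 ≡ 730^2 = 532900 ≡ 596 (mod 824)
730^4 ≡ 596^2 = 355216 ≡ 72 (mod 824)
730^8 ≡ 72^2 = 5184 ≡ 240 (mod 824)
730^16 ≡ 240^2 = 57600 ≡ 744 (mod 824)
730^32 ≡ 744^2 = 553536 ≡ 632 (mod 824)
730^64 ≡ 632^2 = 399424 ≡ 608 (mod 824)
730^128 ≡ 608^2 = 369664 ≡ 512 (mod 824)
730^139 = 730^128 * 730^8 * 730^2 * 730^1 ≡ 512 * 240 * 596 * 730 (mod 824).
Accumulate the product:
512 * 240 = 122880 ≡ 104
104 * 596 = 61984 ≡ 184
184 * 730 = 134320 ≡ 8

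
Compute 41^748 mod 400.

Using repeated squaring:
41^1 ≡ 41 (mod 400)
41^2 ≡ 41^2 = 1681 ≡ 81 (mod 400)
41^4 ≡ 81^2 = 6561 ≡ 161 (mod 400)
41^8 ≡ 161^2 = 25921 ≡ 321 (mod 400)
41^16 ≡ 321^2 = 103041 ≡ 241 (mod 400)
41^32 ≡ 241^2 = 58081 ≡ 81 (mod 400)
41^64 ≡ 81^2 = 6561 ≡ 161 (mod 400)
41^128 ≡ 161^2 = 25921 ≡ 321 (mod 400)
41^256 ≡ 321^2 = 103041 ≡ 241 (mod 400)
41^512 ≡ 241^2 = 58081 ≡ 81 (mod 400)
41^748 = 41^512 * 41^128 * 41^64 * 41^32 * 41^8 * 41^4 ≡ 81 * 321 * 161 * 81 * 321 * 161 (mod 400).
Accumulate the product:
81 * 321 = 26001 ≡ 1
1 * 161 = 161
161 * 81 = 13041 ≡ 241
241 * 321 = 77361 ≡ 161
161 * 161 = 25921 ≡ 321

321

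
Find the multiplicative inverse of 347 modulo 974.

567

By the extended Euclidean algorithm:
974 = 2·347 + 280
347 = 1·280 + 67
280 = 4·67 + 12
67 = 5·12 + 7
12 = 1·7 + 5
7 = 1·5 + 2
5 = 2·2 + 1
2 = 2·1 + 0
gcd(347, 974) = 1, so the inverse exists.
Back-substitute for 1:
1 = 1·5 − 2·2
  = −2·7 + 3·5
  = 3·12 − 5·7
  = −5·67 + 28·12
  = 28·280 − 117·67
  = −117·347 + 145·280
  = 145·974 − 407·347
So 347⁻¹ ≡ −407 ≡ 567 (mod 974).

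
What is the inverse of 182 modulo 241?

Run the extended Euclidean algorithm:
241 = 1·182 + 59
182 = 3·59 + 5
59 = 11·5 + 4
5 = 1·4 + 1
4 = 4·1 + 0
gcd(182, 241) = 1, so the inverse exists.
Back-substitute for 1:
1 = 1·5 − 1·4
  = −1·59 + 12·5
  = 12·182 − 37·59
  = −37·241 + 49·182
So 182⁻¹ ≡ 49 (mod 241).

49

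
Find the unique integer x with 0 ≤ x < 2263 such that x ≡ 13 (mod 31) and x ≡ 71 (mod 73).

31⁻¹ mod 73: 31*33 ≡ 1 (mod 73), so 31⁻¹ ≡ 33.
x = 13 + 31*((71 − 13)*33 mod 73) = 13 + 31*16 = 509.

509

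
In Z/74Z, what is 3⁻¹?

25

Run the extended Euclidean algorithm:
74 = 24·3 + 2
3 = 1·2 + 1
2 = 2·1 + 0
gcd(3, 74) = 1, so the inverse exists.
Back-substitute for 1:
1 = 1·3 − 1·2
  = −1·74 + 25·3
So 3⁻¹ ≡ 25 (mod 74).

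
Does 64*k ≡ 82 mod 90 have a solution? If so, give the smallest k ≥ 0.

gcd(64, 90) = 2, and 2 | 82, so solutions exist.
Divide through by 2: 32*k = 41 (mod 45).
32⁻¹ ≡ 38 (mod 45).
k ≡ 38*41 ≡ 28 (mod 45).
The smallest non-negative solution is k = 28.

28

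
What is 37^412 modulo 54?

By square-and-multiply:
412 in binary is 110011100, i.e. 412 = 256 + 128 + 16 + 8 + 4.
37^1 ≡ 37 (mod 54)
37^2 ≡ 37^2 = 1369 ≡ 19 (mod 54)
37^4 ≡ 19^2 = 361 ≡ 37 (mod 54)
37^8 ≡ 37^2 = 1369 ≡ 19 (mod 54)
37^16 ≡ 19^2 = 361 ≡ 37 (mod 54)
37^32 ≡ 37^2 = 1369 ≡ 19 (mod 54)
37^64 ≡ 19^2 = 361 ≡ 37 (mod 54)
37^128 ≡ 37^2 = 1369 ≡ 19 (mod 54)
37^256 ≡ 19^2 = 361 ≡ 37 (mod 54)
37^412 = 37^256 · 37^128 · 37^16 · 37^8 · 37^4 ≡ 37 · 19 · 37 · 19 · 37 (mod 54).
Accumulate the product:
37 · 19 = 703 ≡ 1
1 · 37 = 37
37 · 19 = 703 ≡ 1
1 · 37 = 37

37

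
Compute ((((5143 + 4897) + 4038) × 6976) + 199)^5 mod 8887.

2939

5143 + 4897 = 10040 ≡ 1153 (mod 8887)
1153 + 4038 = 5191
5191 × 6976 = 36212416 ≡ 6778 (mod 8887)
6778 + 199 = 6977
(6977)^5 ≡ 2939 (mod 8887)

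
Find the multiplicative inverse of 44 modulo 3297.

1124

3297 = 74*44 + 41
44 = 1*41 + 3
41 = 13*3 + 2
3 = 1*2 + 1
2 = 2*1 + 0
gcd(44, 3297) = 1, so the inverse exists.
Bézout: 1 = −15*3297 + 1124*44.
So 44⁻¹ ≡ 1124 (mod 3297).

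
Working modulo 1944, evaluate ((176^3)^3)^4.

(176)^3 ≡ 800 (mod 1944)
(800)^3 ≡ 944 (mod 1944)
(944)^4 ≡ 352 (mod 1944)

352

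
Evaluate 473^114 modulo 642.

565

Using repeated squaring:
114 in binary is 1110010, i.e. 114 = 64 + 32 + 16 + 2.
473^1 ≡ 473 (mod 642)
473^2 ≡ 473^2 = 223729 ≡ 313 (mod 642)
473^4 ≡ 313^2 = 97969 ≡ 385 (mod 642)
473^8 ≡ 385^2 = 148225 ≡ 565 (mod 642)
473^16 ≡ 565^2 = 319225 ≡ 151 (mod 642)
473^32 ≡ 151^2 = 22801 ≡ 331 (mod 642)
473^64 ≡ 331^2 = 109561 ≡ 421 (mod 642)
473^114 = 473^64 * 473^32 * 473^16 * 473^2 ≡ 421 * 331 * 151 * 313 (mod 642).
Accumulate the product:
421 * 331 = 139351 ≡ 37
37 * 151 = 5587 ≡ 451
451 * 313 = 141163 ≡ 565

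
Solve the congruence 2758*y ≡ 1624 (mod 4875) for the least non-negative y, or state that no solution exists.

gcd(2758, 4875) = 1, so a unique solution mod 4875 exists.
2758⁻¹ ≡ 4297 (mod 4875).
y ≡ 4297*1624 ≡ 2203 (mod 4875).

2203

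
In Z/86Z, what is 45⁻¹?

By the extended Euclidean algorithm:
86 = 1×45 + 41
45 = 1×41 + 4
41 = 10×4 + 1
4 = 4×1 + 0
gcd(45, 86) = 1, so the inverse exists.
Back-substitute for 1:
1 = 1×41 − 10×4
  = −10×45 + 11×41
  = 11×86 − 21×45
So 45⁻¹ ≡ −21 ≡ 65 (mod 86).

65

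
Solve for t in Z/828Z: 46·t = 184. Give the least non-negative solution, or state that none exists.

4

gcd(46, 828) = 46, and 46 | 184, so solutions exist.
Divide through by 46: 1·t = 4 (mod 18).
1⁻¹ ≡ 1 (mod 18).
t ≡ 1·4 ≡ 4 (mod 18).
The smallest non-negative solution is t = 4.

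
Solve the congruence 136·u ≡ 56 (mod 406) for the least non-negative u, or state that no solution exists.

84

gcd(136, 406) = 2, and 2 | 56, so solutions exist.
Divide through by 2: 68·u ≡ 28 mod 203.
68⁻¹ ≡ 3 (mod 203).
u ≡ 3·28 ≡ 84 (mod 203).
The smallest non-negative solution is u = 84.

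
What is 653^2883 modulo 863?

2883 in binary is 101101000011, i.e. 2883 = 2048 + 512 + 256 + 64 + 2 + 1.
653^1 ≡ 653 (mod 863)
653^2 ≡ 653^2 = 426409 ≡ 87 (mod 863)
653^4 ≡ 87^2 = 7569 ≡ 665 (mod 863)
653^8 ≡ 665^2 = 442225 ≡ 369 (mod 863)
653^16 ≡ 369^2 = 136161 ≡ 670 (mod 863)
653^32 ≡ 670^2 = 448900 ≡ 140 (mod 863)
653^64 ≡ 140^2 = 19600 ≡ 614 (mod 863)
653^128 ≡ 614^2 = 376996 ≡ 728 (mod 863)
653^256 ≡ 728^2 = 529984 ≡ 102 (mod 863)
653^512 ≡ 102^2 = 10404 ≡ 48 (mod 863)
653^1024 ≡ 48^2 = 2304 ≡ 578 (mod 863)
653^2048 ≡ 578^2 = 334084 ≡ 103 (mod 863)
653^2883 = 653^2048 · 653^512 · 653^256 · 653^64 · 653^2 · 653^1 ≡ 103 · 48 · 102 · 614 · 87 · 653 (mod 863).
Accumulate the product:
103 · 48 = 4944 ≡ 629
629 · 102 = 64158 ≡ 296
296 · 614 = 181744 ≡ 514
514 · 87 = 44718 ≡ 705
705 · 653 = 460365 ≡ 386

386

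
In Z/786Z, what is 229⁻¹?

786 = 3·229 + 99
229 = 2·99 + 31
99 = 3·31 + 6
31 = 5·6 + 1
6 = 6·1 + 0
gcd(229, 786) = 1, so the inverse exists.
Bézout: 1 = −37·786 + 127·229.
So 229⁻¹ ≡ 127 (mod 786).

127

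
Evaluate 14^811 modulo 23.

811 in binary is 1100101011, i.e. 811 = 512 + 256 + 32 + 8 + 2 + 1.
14^1 ≡ 14 (mod 23)
14^2 ≡ 14^2 = 196 ≡ 12 (mod 23)
14^4 ≡ 12^2 = 144 ≡ 6 (mod 23)
14^8 ≡ 6^2 = 36 ≡ 13 (mod 23)
14^16 ≡ 13^2 = 169 ≡ 8 (mod 23)
14^32 ≡ 8^2 = 64 ≡ 18 (mod 23)
14^64 ≡ 18^2 = 324 ≡ 2 (mod 23)
14^128 ≡ 2^2 = 4 (mod 23)
14^256 ≡ 4^2 = 16 (mod 23)
14^512 ≡ 16^2 = 256 ≡ 3 (mod 23)
14^811 = 14^512 · 14^256 · 14^32 · 14^8 · 14^2 · 14^1 ≡ 3 · 16 · 18 · 13 · 12 · 14 (mod 23).
Accumulate the product:
3 · 16 = 48 ≡ 2
2 · 18 = 36 ≡ 13
13 · 13 = 169 ≡ 8
8 · 12 = 96 ≡ 4
4 · 14 = 56 ≡ 10

10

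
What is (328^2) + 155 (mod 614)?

(328)^2 ≡ 134 (mod 614)
134 + 155 = 289

289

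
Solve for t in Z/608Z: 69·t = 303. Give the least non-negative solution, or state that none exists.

gcd(69, 608) = 1, so a unique solution mod 608 exists.
69⁻¹ ≡ 141 (mod 608).
t ≡ 141·303 ≡ 163 (mod 608).

163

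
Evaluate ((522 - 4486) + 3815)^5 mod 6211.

1268

522 - 4486 = -3964 ≡ 2247 (mod 6211)
2247 + 3815 = 6062
(6062)^5 ≡ 1268 (mod 6211)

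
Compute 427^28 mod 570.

541

By square-and-multiply:
427^1 ≡ 427 (mod 570)
427^2 ≡ 427^2 = 182329 ≡ 499 (mod 570)
427^4 ≡ 499^2 = 249001 ≡ 481 (mod 570)
427^8 ≡ 481^2 = 231361 ≡ 511 (mod 570)
427^16 ≡ 511^2 = 261121 ≡ 61 (mod 570)
427^28 = 427^16 × 427^8 × 427^4 ≡ 61 × 511 × 481 (mod 570).
Accumulate the product:
61 × 511 = 31171 ≡ 391
391 × 481 = 188071 ≡ 541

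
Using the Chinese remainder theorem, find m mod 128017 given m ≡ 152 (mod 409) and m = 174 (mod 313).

409⁻¹ mod 313: 409*75 ≡ 1 (mod 313), so 409⁻¹ ≡ 75.
m = 152 + 409*((174 − 152)*75 mod 313) = 152 + 409*85 = 34917.

34917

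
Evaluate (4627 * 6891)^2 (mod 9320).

4627 * 6891 = 31884657 ≡ 937 (mod 9320)
(937)^2 ≡ 1889 (mod 9320)

1889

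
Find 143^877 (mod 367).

131

By square-and-multiply:
877 in binary is 1101101101, i.e. 877 = 512 + 256 + 64 + 32 + 8 + 4 + 1.
143^1 ≡ 143 (mod 367)
143^2 ≡ 143^2 = 20449 ≡ 264 (mod 367)
143^4 ≡ 264^2 = 69696 ≡ 333 (mod 367)
143^8 ≡ 333^2 = 110889 ≡ 55 (mod 367)
143^16 ≡ 55^2 = 3025 ≡ 89 (mod 367)
143^32 ≡ 89^2 = 7921 ≡ 214 (mod 367)
143^64 ≡ 214^2 = 45796 ≡ 288 (mod 367)
143^128 ≡ 288^2 = 82944 ≡ 2 (mod 367)
143^256 ≡ 2^2 = 4 (mod 367)
143^512 ≡ 4^2 = 16 (mod 367)
143^877 = 143^512 * 143^256 * 143^64 * 143^32 * 143^8 * 143^4 * 143^1 ≡ 16 * 4 * 288 * 214 * 55 * 333 * 143 (mod 367).
Accumulate the product:
16 * 4 = 64
64 * 288 = 18432 ≡ 82
82 * 214 = 17548 ≡ 299
299 * 55 = 16445 ≡ 297
297 * 333 = 98901 ≡ 178
178 * 143 = 25454 ≡ 131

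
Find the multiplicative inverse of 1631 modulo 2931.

611

2931 = 1×1631 + 1300
1631 = 1×1300 + 331
1300 = 3×331 + 307
331 = 1×307 + 24
307 = 12×24 + 19
24 = 1×19 + 5
19 = 3×5 + 4
5 = 1×4 + 1
4 = 4×1 + 0
gcd(1631, 2931) = 1, so the inverse exists.
Bézout: 1 = −340×2931 + 611×1631.
So 1631⁻¹ ≡ 611 (mod 2931).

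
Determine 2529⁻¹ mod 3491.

By the extended Euclidean algorithm:
3491 = 1×2529 + 962
2529 = 2×962 + 605
962 = 1×605 + 357
605 = 1×357 + 248
357 = 1×248 + 109
248 = 2×109 + 30
109 = 3×30 + 19
30 = 1×19 + 11
19 = 1×11 + 8
11 = 1×8 + 3
8 = 2×3 + 2
3 = 1×2 + 1
2 = 2×1 + 0
gcd(2529, 3491) = 1, so the inverse exists.
Back-substitute for 1:
1 = 1×3 − 1×2
  = −1×8 + 3×3
  = 3×11 − 4×8
  = −4×19 + 7×11
  = 7×30 − 11×19
  = −11×109 + 40×30
  = 40×248 − 91×109
  = −91×357 + 131×248
  = 131×605 − 222×357
  = −222×962 + 353×605
  = 353×2529 − 928×962
  = −928×3491 + 1281×2529
So 2529⁻¹ ≡ 1281 (mod 3491).

1281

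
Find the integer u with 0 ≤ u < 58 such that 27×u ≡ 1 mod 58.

Apply the Euclidean algorithm and back-substitute:
58 = 2*27 + 4
27 = 6*4 + 3
4 = 1*3 + 1
3 = 3*1 + 0
gcd(27, 58) = 1, so the inverse exists.
Back-substitute for 1:
1 = 1*4 − 1*3
  = −1*27 + 7*4
  = 7*58 − 15*27
So 27⁻¹ ≡ −15 ≡ 43 (mod 58).

43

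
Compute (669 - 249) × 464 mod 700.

669 - 249 = 420
420 × 464 = 194880 ≡ 280 (mod 700)

280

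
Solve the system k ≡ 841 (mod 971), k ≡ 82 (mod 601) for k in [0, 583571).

971⁻¹ mod 601: 971*307 ≡ 1 (mod 601), so 971⁻¹ ≡ 307.
k = 841 + 971*((82 − 841)*307 mod 601) = 841 + 971*175 = 170766.
Check: 170766 mod 971 = 841, 170766 mod 601 = 82. ✓

170766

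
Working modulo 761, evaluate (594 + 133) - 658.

594 + 133 = 727
727 - 658 = 69

69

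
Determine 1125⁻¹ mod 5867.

897

5867 = 5·1125 + 242
1125 = 4·242 + 157
242 = 1·157 + 85
157 = 1·85 + 72
85 = 1·72 + 13
72 = 5·13 + 7
13 = 1·7 + 6
7 = 1·6 + 1
6 = 6·1 + 0
gcd(1125, 5867) = 1, so the inverse exists.
Bézout: 1 = −172·5867 + 897·1125.
So 1125⁻¹ ≡ 897 (mod 5867).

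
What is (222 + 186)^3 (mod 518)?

260

222 + 186 = 408
(408)^3 ≡ 260 (mod 518)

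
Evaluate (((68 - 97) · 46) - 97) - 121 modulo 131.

68 - 97 = -29 ≡ 102 (mod 131)
102 · 46 = 4692 ≡ 107 (mod 131)
107 - 97 = 10
10 - 121 = -111 ≡ 20 (mod 131)

20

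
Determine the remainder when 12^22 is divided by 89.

12^1 ≡ 12 (mod 89)
12^2 ≡ 12^2 = 144 ≡ 55 (mod 89)
12^4 ≡ 55^2 = 3025 ≡ 88 (mod 89)
12^8 ≡ 88^2 = 7744 ≡ 1 (mod 89)
12^16 ≡ 1^2 = 1 (mod 89)
12^22 = 12^16 * 12^4 * 12^2 ≡ 1 * 88 * 55 (mod 89).
Accumulate the product:
1 * 88 = 88
88 * 55 = 4840 ≡ 34

34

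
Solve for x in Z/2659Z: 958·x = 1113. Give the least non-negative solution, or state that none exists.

65

gcd(958, 2659) = 1, so a unique solution mod 2659 exists.
958⁻¹ ≡ 841 (mod 2659).
x ≡ 841·1113 ≡ 65 (mod 2659).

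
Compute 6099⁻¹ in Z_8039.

8039 = 1·6099 + 1940
6099 = 3·1940 + 279
1940 = 6·279 + 266
279 = 1·266 + 13
266 = 20·13 + 6
13 = 2·6 + 1
6 = 6·1 + 0
gcd(6099, 8039) = 1, so the inverse exists.
Bézout: 1 = −940·8039 + 1239·6099.
So 6099⁻¹ ≡ 1239 (mod 8039).

1239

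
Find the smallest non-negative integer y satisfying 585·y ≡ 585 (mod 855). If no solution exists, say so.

1

gcd(585, 855) = 45, and 45 | 585, so solutions exist.
Divide through by 45: 13·y ≡ 13 (mod 19).
13⁻¹ ≡ 3 (mod 19).
y ≡ 3·13 ≡ 1 (mod 19).
The smallest non-negative solution is y = 1.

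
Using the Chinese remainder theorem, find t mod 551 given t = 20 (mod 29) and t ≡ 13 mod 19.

165

29⁻¹ mod 19: 29*2 ≡ 1 (mod 19), so 29⁻¹ ≡ 2.
t = 20 + 29*((13 − 20)*2 mod 19) = 20 + 29*5 = 165.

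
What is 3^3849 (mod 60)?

3849 in binary is 111100001001, i.e. 3849 = 2048 + 1024 + 512 + 256 + 8 + 1.
3^1 ≡ 3 (mod 60)
3^2 ≡ 3^2 = 9 (mod 60)
3^4 ≡ 9^2 = 81 ≡ 21 (mod 60)
3^8 ≡ 21^2 = 441 ≡ 21 (mod 60)
3^16 ≡ 21^2 = 441 ≡ 21 (mod 60)
3^32 ≡ 21^2 = 441 ≡ 21 (mod 60)
3^64 ≡ 21^2 = 441 ≡ 21 (mod 60)
3^128 ≡ 21^2 = 441 ≡ 21 (mod 60)
3^256 ≡ 21^2 = 441 ≡ 21 (mod 60)
3^512 ≡ 21^2 = 441 ≡ 21 (mod 60)
3^1024 ≡ 21^2 = 441 ≡ 21 (mod 60)
3^2048 ≡ 21^2 = 441 ≡ 21 (mod 60)
3^3849 = 3^2048 * 3^1024 * 3^512 * 3^256 * 3^8 * 3^1 ≡ 21 * 21 * 21 * 21 * 21 * 3 (mod 60).
Accumulate the product:
21 * 21 = 441 ≡ 21
21 * 21 = 441 ≡ 21
21 * 21 = 441 ≡ 21
21 * 21 = 441 ≡ 21
21 * 3 = 63 ≡ 3

3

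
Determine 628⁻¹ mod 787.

By the extended Euclidean algorithm:
787 = 1×628 + 159
628 = 3×159 + 151
159 = 1×151 + 8
151 = 18×8 + 7
8 = 1×7 + 1
7 = 7×1 + 0
gcd(628, 787) = 1, so the inverse exists.
Back-substitute for 1:
1 = 1×8 − 1×7
  = −1×151 + 19×8
  = 19×159 − 20×151
  = −20×628 + 79×159
  = 79×787 − 99×628
So 628⁻¹ ≡ −99 ≡ 688 (mod 787).

688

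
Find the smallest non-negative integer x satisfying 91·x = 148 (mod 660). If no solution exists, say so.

328

gcd(91, 660) = 1, so a unique solution mod 660 exists.
91⁻¹ ≡ 631 (mod 660).
x ≡ 631·148 ≡ 328 (mod 660).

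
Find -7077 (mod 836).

447

-7077 = -9*836 + 447, so -7077 ≡ 447 (mod 836).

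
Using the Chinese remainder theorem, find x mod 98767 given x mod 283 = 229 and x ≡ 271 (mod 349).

283⁻¹ mod 349: 283*37 ≡ 1 (mod 349), so 283⁻¹ ≡ 37.
x = 229 + 283*((271 − 229)*37 mod 349) = 229 + 283*158 = 44943.
Check: 44943 mod 283 = 229, 44943 mod 349 = 271. ✓

44943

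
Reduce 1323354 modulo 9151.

5610

1323354 = 144·9151 + 5610, so 1323354 ≡ 5610 (mod 9151).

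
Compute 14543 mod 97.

90

14543 = 149·97 + 90, so 14543 ≡ 90 (mod 97).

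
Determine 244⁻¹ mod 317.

165

By the extended Euclidean algorithm:
317 = 1*244 + 73
244 = 3*73 + 25
73 = 2*25 + 23
25 = 1*23 + 2
23 = 11*2 + 1
2 = 2*1 + 0
gcd(244, 317) = 1, so the inverse exists.
Back-substitute for 1:
1 = 1*23 − 11*2
  = −11*25 + 12*23
  = 12*73 − 35*25
  = −35*244 + 117*73
  = 117*317 − 152*244
So 244⁻¹ ≡ −152 ≡ 165 (mod 317).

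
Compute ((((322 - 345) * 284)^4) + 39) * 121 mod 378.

322 - 345 = -23 ≡ 355 (mod 378)
355 * 284 = 100820 ≡ 272 (mod 378)
(272)^4 ≡ 232 (mod 378)
232 + 39 = 271
271 * 121 = 32791 ≡ 283 (mod 378)

283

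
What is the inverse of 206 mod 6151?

4031

Apply the Euclidean algorithm and back-substitute:
6151 = 29*206 + 177
206 = 1*177 + 29
177 = 6*29 + 3
29 = 9*3 + 2
3 = 1*2 + 1
2 = 2*1 + 0
gcd(206, 6151) = 1, so the inverse exists.
Back-substitute for 1:
1 = 1*3 − 1*2
  = −1*29 + 10*3
  = 10*177 − 61*29
  = −61*206 + 71*177
  = 71*6151 − 2120*206
So 206⁻¹ ≡ −2120 ≡ 4031 (mod 6151).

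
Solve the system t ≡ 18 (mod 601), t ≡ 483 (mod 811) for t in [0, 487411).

601⁻¹ mod 811: 601·699 ≡ 1 (mod 811), so 601⁻¹ ≡ 699.
t = 18 + 601·((483 − 18)·699 mod 811) = 18 + 601·635 = 381653.

381653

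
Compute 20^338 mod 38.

By square-and-multiply:
20^1 ≡ 20 (mod 38)
20^2 ≡ 20^2 = 400 ≡ 20 (mod 38)
20^4 ≡ 20^2 = 400 ≡ 20 (mod 38)
20^8 ≡ 20^2 = 400 ≡ 20 (mod 38)
20^16 ≡ 20^2 = 400 ≡ 20 (mod 38)
20^32 ≡ 20^2 = 400 ≡ 20 (mod 38)
20^64 ≡ 20^2 = 400 ≡ 20 (mod 38)
20^128 ≡ 20^2 = 400 ≡ 20 (mod 38)
20^256 ≡ 20^2 = 400 ≡ 20 (mod 38)
20^338 = 20^256 · 20^64 · 20^16 · 20^2 ≡ 20 · 20 · 20 · 20 (mod 38).
Accumulate the product:
20 · 20 = 400 ≡ 20
20 · 20 = 400 ≡ 20
20 · 20 = 400 ≡ 20

20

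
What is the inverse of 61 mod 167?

Run the extended Euclidean algorithm:
167 = 2×61 + 45
61 = 1×45 + 16
45 = 2×16 + 13
16 = 1×13 + 3
13 = 4×3 + 1
3 = 3×1 + 0
gcd(61, 167) = 1, so the inverse exists.
Bézout: 1 = 19×167 − 52×61.
So 61⁻¹ ≡ −52 ≡ 115 (mod 167).

115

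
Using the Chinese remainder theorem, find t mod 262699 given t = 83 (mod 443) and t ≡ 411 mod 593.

443⁻¹ mod 593: 443*423 ≡ 1 (mod 593), so 443⁻¹ ≡ 423.
t = 83 + 443*((411 − 83)*423 mod 593) = 83 + 443*575 = 254808.

254808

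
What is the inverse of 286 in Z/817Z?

20

Apply the Euclidean algorithm and back-substitute:
817 = 2×286 + 245
286 = 1×245 + 41
245 = 5×41 + 40
41 = 1×40 + 1
40 = 40×1 + 0
gcd(286, 817) = 1, so the inverse exists.
Back-substitute for 1:
1 = 1×41 − 1×40
  = −1×245 + 6×41
  = 6×286 − 7×245
  = −7×817 + 20×286
So 286⁻¹ ≡ 20 (mod 817).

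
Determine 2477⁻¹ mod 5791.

2214

By the extended Euclidean algorithm:
5791 = 2×2477 + 837
2477 = 2×837 + 803
837 = 1×803 + 34
803 = 23×34 + 21
34 = 1×21 + 13
21 = 1×13 + 8
13 = 1×8 + 5
8 = 1×5 + 3
5 = 1×3 + 2
3 = 1×2 + 1
2 = 2×1 + 0
gcd(2477, 5791) = 1, so the inverse exists.
Bézout: 1 = −947×5791 + 2214×2477.
So 2477⁻¹ ≡ 2214 (mod 5791).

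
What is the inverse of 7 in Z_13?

By the extended Euclidean algorithm:
13 = 1·7 + 6
7 = 1·6 + 1
6 = 6·1 + 0
gcd(7, 13) = 1, so the inverse exists.
Bézout: 1 = −1·13 + 2·7.
So 7⁻¹ ≡ 2 (mod 13).

2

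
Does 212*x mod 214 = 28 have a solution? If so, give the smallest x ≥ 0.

93

gcd(212, 214) = 2, and 2 | 28, so solutions exist.
Divide through by 2: 106*x ≡ 14 mod 107.
106⁻¹ ≡ 106 (mod 107).
x ≡ 106*14 ≡ 93 (mod 107).
The smallest non-negative solution is x = 93.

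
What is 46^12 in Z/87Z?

1

46^1 ≡ 46 (mod 87)
46^2 ≡ 46^2 = 2116 ≡ 28 (mod 87)
46^4 ≡ 28^2 = 784 ≡ 1 (mod 87)
46^8 ≡ 1^2 = 1 (mod 87)
46^12 = 46^8 × 46^4 ≡ 1 × 1 (mod 87).
1 × 1 = 1 ≡ 1 (mod 87).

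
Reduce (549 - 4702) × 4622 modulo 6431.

1369

549 - 4702 = -4153 ≡ 2278 (mod 6431)
2278 × 4622 = 10528916 ≡ 1369 (mod 6431)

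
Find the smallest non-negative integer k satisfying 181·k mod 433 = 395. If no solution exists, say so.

gcd(181, 433) = 1, so a unique solution mod 433 exists.
181⁻¹ ≡ 311 (mod 433).
k ≡ 311·395 ≡ 306 (mod 433).

306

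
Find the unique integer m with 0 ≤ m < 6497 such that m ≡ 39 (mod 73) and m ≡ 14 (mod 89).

73⁻¹ mod 89: 73*50 ≡ 1 (mod 89), so 73⁻¹ ≡ 50.
m = 39 + 73*((14 − 39)*50 mod 89) = 39 + 73*85 = 6244.

6244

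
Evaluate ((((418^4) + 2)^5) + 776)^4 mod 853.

475

(418)^4 ≡ 262 (mod 853)
262 + 2 = 264
(264)^5 ≡ 421 (mod 853)
421 + 776 = 1197 ≡ 344 (mod 853)
(344)^4 ≡ 475 (mod 853)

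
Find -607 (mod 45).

-607 = -14·45 + 23, so -607 ≡ 23 (mod 45).

23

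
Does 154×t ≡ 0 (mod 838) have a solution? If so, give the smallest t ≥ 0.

gcd(154, 838) = 2, and 2 | 0, so solutions exist.
Divide through by 2: 77×t ≡ 0 (mod 419).
77⁻¹ ≡ 234 (mod 419).
t ≡ 234×0 ≡ 0 (mod 419).
The smallest non-negative solution is t = 0.

0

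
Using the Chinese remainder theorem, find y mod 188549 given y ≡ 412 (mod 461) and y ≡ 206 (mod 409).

461⁻¹ mod 409: 461*118 ≡ 1 (mod 409), so 461⁻¹ ≡ 118.
y = 412 + 461*((206 − 412)*118 mod 409) = 412 + 461*232 = 107364.

107364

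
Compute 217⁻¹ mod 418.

183

By the extended Euclidean algorithm:
418 = 1×217 + 201
217 = 1×201 + 16
201 = 12×16 + 9
16 = 1×9 + 7
9 = 1×7 + 2
7 = 3×2 + 1
2 = 2×1 + 0
gcd(217, 418) = 1, so the inverse exists.
Back-substitute for 1:
1 = 1×7 − 3×2
  = −3×9 + 4×7
  = 4×16 − 7×9
  = −7×201 + 88×16
  = 88×217 − 95×201
  = −95×418 + 183×217
So 217⁻¹ ≡ 183 (mod 418).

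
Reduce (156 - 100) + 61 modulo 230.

156 - 100 = 56
56 + 61 = 117

117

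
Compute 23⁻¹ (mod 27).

20

27 = 1·23 + 4
23 = 5·4 + 3
4 = 1·3 + 1
3 = 3·1 + 0
gcd(23, 27) = 1, so the inverse exists.
Bézout: 1 = 6·27 − 7·23.
So 23⁻¹ ≡ −7 ≡ 20 (mod 27).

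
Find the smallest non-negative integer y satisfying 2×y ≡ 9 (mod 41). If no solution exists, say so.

25

gcd(2, 41) = 1, so a unique solution mod 41 exists.
2⁻¹ ≡ 21 (mod 41).
y ≡ 21×9 ≡ 25 (mod 41).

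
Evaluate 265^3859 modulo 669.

By square-and-multiply:
3859 in binary is 111100010011, i.e. 3859 = 2048 + 1024 + 512 + 256 + 16 + 2 + 1.
265^1 ≡ 265 (mod 669)
265^2 ≡ 265^2 = 70225 ≡ 649 (mod 669)
265^4 ≡ 649^2 = 421201 ≡ 400 (mod 669)
265^8 ≡ 400^2 = 160000 ≡ 109 (mod 669)
265^16 ≡ 109^2 = 11881 ≡ 508 (mod 669)
265^32 ≡ 508^2 = 258064 ≡ 499 (mod 669)
265^64 ≡ 499^2 = 249001 ≡ 133 (mod 669)
265^128 ≡ 133^2 = 17689 ≡ 295 (mod 669)
265^256 ≡ 295^2 = 87025 ≡ 55 (mod 669)
265^512 ≡ 55^2 = 3025 ≡ 349 (mod 669)
265^1024 ≡ 349^2 = 121801 ≡ 43 (mod 669)
265^2048 ≡ 43^2 = 1849 ≡ 511 (mod 669)
265^3859 = 265^2048 * 265^1024 * 265^512 * 265^256 * 265^16 * 265^2 * 265^1 ≡ 511 * 43 * 349 * 55 * 508 * 649 * 265 (mod 669).
Accumulate the product:
511 * 43 = 21973 ≡ 565
565 * 349 = 197185 ≡ 499
499 * 55 = 27445 ≡ 16
16 * 508 = 8128 ≡ 100
100 * 649 = 64900 ≡ 7
7 * 265 = 1855 ≡ 517

517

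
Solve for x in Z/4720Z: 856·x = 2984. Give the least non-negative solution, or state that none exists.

9

gcd(856, 4720) = 8, and 8 | 2984, so solutions exist.
Divide through by 8: 107·x mod 590 = 373.
107⁻¹ ≡ 193 (mod 590).
x ≡ 193·373 ≡ 9 (mod 590).
The smallest non-negative solution is x = 9.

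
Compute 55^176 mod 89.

1

176 in binary is 10110000, i.e. 176 = 128 + 32 + 16.
55^1 ≡ 55 (mod 89)
55^2 ≡ 55^2 = 3025 ≡ 88 (mod 89)
55^4 ≡ 88^2 = 7744 ≡ 1 (mod 89)
55^8 ≡ 1^2 = 1 (mod 89)
55^16 ≡ 1^2 = 1 (mod 89)
55^32 ≡ 1^2 = 1 (mod 89)
55^64 ≡ 1^2 = 1 (mod 89)
55^128 ≡ 1^2 = 1 (mod 89)
55^176 = 55^128 · 55^32 · 55^16 ≡ 1 · 1 · 1 (mod 89).
Accumulate the product:
1 · 1 = 1
1 · 1 = 1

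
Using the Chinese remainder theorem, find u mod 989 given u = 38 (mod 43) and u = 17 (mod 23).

339

43⁻¹ mod 23: 43×15 ≡ 1 (mod 23), so 43⁻¹ ≡ 15.
u = 38 + 43×((17 − 38)×15 mod 23) = 38 + 43×7 = 339.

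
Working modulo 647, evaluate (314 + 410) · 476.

420

314 + 410 = 724 ≡ 77 (mod 647)
77 · 476 = 36652 ≡ 420 (mod 647)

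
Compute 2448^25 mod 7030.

1708

25 in binary is 11001, i.e. 25 = 16 + 8 + 1.
2448^1 ≡ 2448 (mod 7030)
2448^2 ≡ 2448^2 = 5992704 ≡ 3144 (mod 7030)
2448^4 ≡ 3144^2 = 9884736 ≡ 556 (mod 7030)
2448^8 ≡ 556^2 = 309136 ≡ 6846 (mod 7030)
2448^16 ≡ 6846^2 = 46867716 ≡ 5736 (mod 7030)
2448^25 = 2448^16 * 2448^8 * 2448^1 ≡ 5736 * 6846 * 2448 (mod 7030).
Accumulate the product:
5736 * 6846 = 39268656 ≡ 6106
6106 * 2448 = 14947488 ≡ 1708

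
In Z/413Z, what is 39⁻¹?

233

Run the extended Euclidean algorithm:
413 = 10·39 + 23
39 = 1·23 + 16
23 = 1·16 + 7
16 = 2·7 + 2
7 = 3·2 + 1
2 = 2·1 + 0
gcd(39, 413) = 1, so the inverse exists.
Bézout: 1 = 17·413 − 180·39.
So 39⁻¹ ≡ −180 ≡ 233 (mod 413).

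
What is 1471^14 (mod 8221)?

506

14 in binary is 1110, i.e. 14 = 8 + 4 + 2.
1471^1 ≡ 1471 (mod 8221)
1471^2 ≡ 1471^2 = 2163841 ≡ 1718 (mod 8221)
1471^4 ≡ 1718^2 = 2951524 ≡ 185 (mod 8221)
1471^8 ≡ 185^2 = 34225 ≡ 1341 (mod 8221)
1471^14 = 1471^8 · 1471^4 · 1471^2 ≡ 1341 · 185 · 1718 (mod 8221).
Accumulate the product:
1341 · 185 = 248085 ≡ 1455
1455 · 1718 = 2499690 ≡ 506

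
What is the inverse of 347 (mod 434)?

429

434 = 1·347 + 87
347 = 3·87 + 86
87 = 1·86 + 1
86 = 86·1 + 0
gcd(347, 434) = 1, so the inverse exists.
Back-substitute for 1:
1 = 1·87 − 1·86
  = −1·347 + 4·87
  = 4·434 − 5·347
So 347⁻¹ ≡ −5 ≡ 429 (mod 434).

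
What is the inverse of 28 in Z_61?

24

61 = 2·28 + 5
28 = 5·5 + 3
5 = 1·3 + 2
3 = 1·2 + 1
2 = 2·1 + 0
gcd(28, 61) = 1, so the inverse exists.
Bézout: 1 = −11·61 + 24·28.
So 28⁻¹ ≡ 24 (mod 61).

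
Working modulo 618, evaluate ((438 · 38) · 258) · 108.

438 · 38 = 16644 ≡ 576 (mod 618)
576 · 258 = 148608 ≡ 288 (mod 618)
288 · 108 = 31104 ≡ 204 (mod 618)

204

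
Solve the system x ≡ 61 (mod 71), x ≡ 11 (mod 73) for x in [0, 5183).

71⁻¹ mod 73: 71·36 ≡ 1 (mod 73), so 71⁻¹ ≡ 36.
x = 61 + 71·((11 − 61)·36 mod 73) = 61 + 71·25 = 1836.

1836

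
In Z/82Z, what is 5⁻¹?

33

82 = 16·5 + 2
5 = 2·2 + 1
2 = 2·1 + 0
gcd(5, 82) = 1, so the inverse exists.
Back-substitute for 1:
1 = 1·5 − 2·2
  = −2·82 + 33·5
So 5⁻¹ ≡ 33 (mod 82).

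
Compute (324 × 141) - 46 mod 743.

315

324 × 141 = 45684 ≡ 361 (mod 743)
361 - 46 = 315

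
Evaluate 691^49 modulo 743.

Using repeated squaring:
691^1 ≡ 691 (mod 743)
691^2 ≡ 691^2 = 477481 ≡ 475 (mod 743)
691^4 ≡ 475^2 = 225625 ≡ 496 (mod 743)
691^8 ≡ 496^2 = 246016 ≡ 83 (mod 743)
691^16 ≡ 83^2 = 6889 ≡ 202 (mod 743)
691^32 ≡ 202^2 = 40804 ≡ 682 (mod 743)
691^49 = 691^32 * 691^16 * 691^1 ≡ 682 * 202 * 691 (mod 743).
Accumulate the product:
682 * 202 = 137764 ≡ 309
309 * 691 = 213519 ≡ 278

278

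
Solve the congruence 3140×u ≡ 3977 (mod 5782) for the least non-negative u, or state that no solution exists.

no solution

gcd(3140, 5782) = 2, and 2 does not divide 3977.
So the congruence has no solution.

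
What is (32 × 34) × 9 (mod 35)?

27

32 × 34 = 1088 ≡ 3 (mod 35)
3 × 9 = 27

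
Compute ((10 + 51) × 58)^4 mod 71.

10 + 51 = 61
61 × 58 = 3538 ≡ 59 (mod 71)
(59)^4 ≡ 4 (mod 71)

4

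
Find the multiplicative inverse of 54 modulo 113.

90

Run the extended Euclidean algorithm:
113 = 2*54 + 5
54 = 10*5 + 4
5 = 1*4 + 1
4 = 4*1 + 0
gcd(54, 113) = 1, so the inverse exists.
Bézout: 1 = 11*113 − 23*54.
So 54⁻¹ ≡ −23 ≡ 90 (mod 113).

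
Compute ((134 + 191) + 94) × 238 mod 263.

45

134 + 191 = 325 ≡ 62 (mod 263)
62 + 94 = 156
156 × 238 = 37128 ≡ 45 (mod 263)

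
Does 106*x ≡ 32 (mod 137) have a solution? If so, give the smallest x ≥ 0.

gcd(106, 137) = 1, so a unique solution mod 137 exists.
106⁻¹ ≡ 53 (mod 137).
x ≡ 53*32 ≡ 52 (mod 137).

52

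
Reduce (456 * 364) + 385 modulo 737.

456 * 364 = 165984 ≡ 159 (mod 737)
159 + 385 = 544

544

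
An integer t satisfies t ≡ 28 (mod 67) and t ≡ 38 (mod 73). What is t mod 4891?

67⁻¹ mod 73: 67×12 ≡ 1 (mod 73), so 67⁻¹ ≡ 12.
t = 28 + 67×((38 − 28)×12 mod 73) = 28 + 67×47 = 3177.

3177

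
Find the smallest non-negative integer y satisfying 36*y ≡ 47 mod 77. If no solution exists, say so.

gcd(36, 77) = 1, so a unique solution mod 77 exists.
36⁻¹ ≡ 15 (mod 77).
y ≡ 15*47 ≡ 12 (mod 77).

12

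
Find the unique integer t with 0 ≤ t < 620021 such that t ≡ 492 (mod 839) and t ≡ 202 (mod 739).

60061

839⁻¹ mod 739: 839*303 ≡ 1 (mod 739), so 839⁻¹ ≡ 303.
t = 492 + 839*((202 − 492)*303 mod 739) = 492 + 839*71 = 60061.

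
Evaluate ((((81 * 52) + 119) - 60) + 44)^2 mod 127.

9

81 * 52 = 4212 ≡ 21 (mod 127)
21 + 119 = 140 ≡ 13 (mod 127)
13 - 60 = -47 ≡ 80 (mod 127)
80 + 44 = 124
(124)^2 ≡ 9 (mod 127)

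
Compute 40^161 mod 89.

53

Using repeated squaring:
161 in binary is 10100001, i.e. 161 = 128 + 32 + 1.
40^1 ≡ 40 (mod 89)
40^2 ≡ 40^2 = 1600 ≡ 87 (mod 89)
40^4 ≡ 87^2 = 7569 ≡ 4 (mod 89)
40^8 ≡ 4^2 = 16 (mod 89)
40^16 ≡ 16^2 = 256 ≡ 78 (mod 89)
40^32 ≡ 78^2 = 6084 ≡ 32 (mod 89)
40^64 ≡ 32^2 = 1024 ≡ 45 (mod 89)
40^128 ≡ 45^2 = 2025 ≡ 67 (mod 89)
40^161 = 40^128 × 40^32 × 40^1 ≡ 67 × 32 × 40 (mod 89).
Accumulate the product:
67 × 32 = 2144 ≡ 8
8 × 40 = 320 ≡ 53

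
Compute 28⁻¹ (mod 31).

10

31 = 1×28 + 3
28 = 9×3 + 1
3 = 3×1 + 0
gcd(28, 31) = 1, so the inverse exists.
Back-substitute for 1:
1 = 1×28 − 9×3
  = −9×31 + 10×28
So 28⁻¹ ≡ 10 (mod 31).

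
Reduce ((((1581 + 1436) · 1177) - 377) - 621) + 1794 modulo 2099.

297

1581 + 1436 = 3017 ≡ 918 (mod 2099)
918 · 1177 = 1080486 ≡ 1600 (mod 2099)
1600 - 377 = 1223
1223 - 621 = 602
602 + 1794 = 2396 ≡ 297 (mod 2099)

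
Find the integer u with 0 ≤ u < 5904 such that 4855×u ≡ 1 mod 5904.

439

5904 = 1·4855 + 1049
4855 = 4·1049 + 659
1049 = 1·659 + 390
659 = 1·390 + 269
390 = 1·269 + 121
269 = 2·121 + 27
121 = 4·27 + 13
27 = 2·13 + 1
13 = 13·1 + 0
gcd(4855, 5904) = 1, so the inverse exists.
Back-substitute for 1:
1 = 1·27 − 2·13
  = −2·121 + 9·27
  = 9·269 − 20·121
  = −20·390 + 29·269
  = 29·659 − 49·390
  = −49·1049 + 78·659
  = 78·4855 − 361·1049
  = −361·5904 + 439·4855
So 4855⁻¹ ≡ 439 (mod 5904).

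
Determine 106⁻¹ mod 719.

563

Apply the Euclidean algorithm and back-substitute:
719 = 6*106 + 83
106 = 1*83 + 23
83 = 3*23 + 14
23 = 1*14 + 9
14 = 1*9 + 5
9 = 1*5 + 4
5 = 1*4 + 1
4 = 4*1 + 0
gcd(106, 719) = 1, so the inverse exists.
Bézout: 1 = 23*719 − 156*106.
So 106⁻¹ ≡ −156 ≡ 563 (mod 719).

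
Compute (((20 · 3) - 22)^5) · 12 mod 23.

20 · 3 = 60 ≡ 14 (mod 23)
14 - 22 = -8 ≡ 15 (mod 23)
(15)^5 ≡ 7 (mod 23)
7 · 12 = 84 ≡ 15 (mod 23)

15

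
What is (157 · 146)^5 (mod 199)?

157 · 146 = 22922 ≡ 37 (mod 199)
(37)^5 ≡ 19 (mod 199)

19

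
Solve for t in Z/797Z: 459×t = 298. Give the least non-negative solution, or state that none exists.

gcd(459, 797) = 1, so a unique solution mod 797 exists.
459⁻¹ ≡ 606 (mod 797).
t ≡ 606×298 ≡ 466 (mod 797).

466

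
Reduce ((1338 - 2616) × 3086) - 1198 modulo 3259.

1338 - 2616 = -1278 ≡ 1981 (mod 3259)
1981 × 3086 = 6113366 ≡ 2741 (mod 3259)
2741 - 1198 = 1543

1543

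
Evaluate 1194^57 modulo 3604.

57 in binary is 111001, i.e. 57 = 32 + 16 + 8 + 1.
1194^1 ≡ 1194 (mod 3604)
1194^2 ≡ 1194^2 = 1425636 ≡ 2056 (mod 3604)
1194^4 ≡ 2056^2 = 4227136 ≡ 3248 (mod 3604)
1194^8 ≡ 3248^2 = 10549504 ≡ 596 (mod 3604)
1194^16 ≡ 596^2 = 355216 ≡ 2024 (mod 3604)
1194^32 ≡ 2024^2 = 4096576 ≡ 2432 (mod 3604)
1194^57 = 1194^32 · 1194^16 · 1194^8 · 1194^1 ≡ 2432 · 2024 · 596 · 1194 (mod 3604).
Accumulate the product:
2432 · 2024 = 4922368 ≡ 2908
2908 · 596 = 1733168 ≡ 3248
3248 · 1194 = 3878112 ≡ 208

208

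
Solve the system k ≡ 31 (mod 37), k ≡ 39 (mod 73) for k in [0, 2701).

623

37⁻¹ mod 73: 37×2 ≡ 1 (mod 73), so 37⁻¹ ≡ 2.
k = 31 + 37×((39 − 31)×2 mod 73) = 31 + 37×16 = 623.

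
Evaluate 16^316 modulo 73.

16

Compute successive squares:
316 in binary is 100111100, i.e. 316 = 256 + 32 + 16 + 8 + 4.
16^1 ≡ 16 (mod 73)
16^2 ≡ 16^2 = 256 ≡ 37 (mod 73)
16^4 ≡ 37^2 = 1369 ≡ 55 (mod 73)
16^8 ≡ 55^2 = 3025 ≡ 32 (mod 73)
16^16 ≡ 32^2 = 1024 ≡ 2 (mod 73)
16^32 ≡ 2^2 = 4 (mod 73)
16^64 ≡ 4^2 = 16 (mod 73)
16^128 ≡ 16^2 = 256 ≡ 37 (mod 73)
16^256 ≡ 37^2 = 1369 ≡ 55 (mod 73)
16^316 = 16^256 * 16^32 * 16^16 * 16^8 * 16^4 ≡ 55 * 4 * 2 * 32 * 55 (mod 73).
Accumulate the product:
55 * 4 = 220 ≡ 1
1 * 2 = 2
2 * 32 = 64
64 * 55 = 3520 ≡ 16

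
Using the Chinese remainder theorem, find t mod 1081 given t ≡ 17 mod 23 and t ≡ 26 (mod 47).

23⁻¹ mod 47: 23·45 ≡ 1 (mod 47), so 23⁻¹ ≡ 45.
t = 17 + 23·((26 − 17)·45 mod 47) = 17 + 23·29 = 684.

684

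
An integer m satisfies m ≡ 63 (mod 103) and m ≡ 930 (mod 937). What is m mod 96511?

103⁻¹ mod 937: 103*655 ≡ 1 (mod 937), so 103⁻¹ ≡ 655.
m = 63 + 103*((930 − 63)*655 mod 937) = 63 + 103*63 = 6552.

6552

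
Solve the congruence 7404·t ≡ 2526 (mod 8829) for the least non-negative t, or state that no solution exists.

gcd(7404, 8829) = 3, and 3 | 2526, so solutions exist.
Divide through by 3: 2468·t mod 2943 = 842.
2468⁻¹ ≡ 2057 (mod 2943).
t ≡ 2057·842 ≡ 1510 (mod 2943).
The smallest non-negative solution is t = 1510.

1510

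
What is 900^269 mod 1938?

Using repeated squaring:
269 in binary is 100001101, i.e. 269 = 256 + 8 + 4 + 1.
900^1 ≡ 900 (mod 1938)
900^2 ≡ 900^2 = 810000 ≡ 1854 (mod 1938)
900^4 ≡ 1854^2 = 3437316 ≡ 1242 (mod 1938)
900^8 ≡ 1242^2 = 1542564 ≡ 1854 (mod 1938)
900^16 ≡ 1854^2 = 3437316 ≡ 1242 (mod 1938)
900^32 ≡ 1242^2 = 1542564 ≡ 1854 (mod 1938)
900^64 ≡ 1854^2 = 3437316 ≡ 1242 (mod 1938)
900^128 ≡ 1242^2 = 1542564 ≡ 1854 (mod 1938)
900^256 ≡ 1854^2 = 3437316 ≡ 1242 (mod 1938)
900^269 = 900^256 * 900^8 * 900^4 * 900^1 ≡ 1242 * 1854 * 1242 * 900 (mod 1938).
Accumulate the product:
1242 * 1854 = 2302668 ≡ 324
324 * 1242 = 402408 ≡ 1242
1242 * 900 = 1117800 ≡ 1512

1512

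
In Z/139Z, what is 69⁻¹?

137

Run the extended Euclidean algorithm:
139 = 2*69 + 1
69 = 69*1 + 0
gcd(69, 139) = 1, so the inverse exists.
Bézout: 1 = 1*139 − 2*69.
So 69⁻¹ ≡ −2 ≡ 137 (mod 139).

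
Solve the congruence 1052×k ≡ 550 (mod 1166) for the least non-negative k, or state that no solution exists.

gcd(1052, 1166) = 2, and 2 | 550, so solutions exist.
Divide through by 2: 526×k = 275 (mod 583).
526⁻¹ ≡ 225 (mod 583).
k ≡ 225×275 ≡ 77 (mod 583).
The smallest non-negative solution is k = 77.

77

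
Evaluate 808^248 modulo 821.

487

Using repeated squaring:
248 in binary is 11111000, i.e. 248 = 128 + 64 + 32 + 16 + 8.
808^1 ≡ 808 (mod 821)
808^2 ≡ 808^2 = 652864 ≡ 169 (mod 821)
808^4 ≡ 169^2 = 28561 ≡ 647 (mod 821)
808^8 ≡ 647^2 = 418609 ≡ 720 (mod 821)
808^16 ≡ 720^2 = 518400 ≡ 349 (mod 821)
808^32 ≡ 349^2 = 121801 ≡ 293 (mod 821)
808^64 ≡ 293^2 = 85849 ≡ 465 (mod 821)
808^128 ≡ 465^2 = 216225 ≡ 302 (mod 821)
808^248 = 808^128 · 808^64 · 808^32 · 808^16 · 808^8 ≡ 302 · 465 · 293 · 349 · 720 (mod 821).
Accumulate the product:
302 · 465 = 140430 ≡ 39
39 · 293 = 11427 ≡ 754
754 · 349 = 263146 ≡ 426
426 · 720 = 306720 ≡ 487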